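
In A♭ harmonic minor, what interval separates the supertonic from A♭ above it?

The supertonic of Ab harmonic minor is Bb.
Bb up to Ab: letters B→A make it a seventh; 10 semitones makes it minor.

minor seventh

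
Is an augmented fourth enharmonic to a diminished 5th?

An augmented fourth spans 6 semitones; a diminished fifth spans 6.
They are enharmonically equivalent.

Yes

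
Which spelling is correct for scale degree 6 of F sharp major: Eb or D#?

D#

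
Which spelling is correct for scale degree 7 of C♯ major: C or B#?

B#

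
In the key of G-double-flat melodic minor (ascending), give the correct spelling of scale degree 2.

Abb

Degree 2 takes the letter 1 step above G, which is A.
In melodic minor (ascending), degree 2 sits 2 semitones above the tonic. Gbb + 2 semitones is pitch class 7, spelled on A as Abb.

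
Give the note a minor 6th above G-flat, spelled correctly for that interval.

Ebb

A sixth above G lands on the letter E.
A minor sixth spans 8 semitones, so Gb moves to pitch class 2. On the letter E that is Ebb.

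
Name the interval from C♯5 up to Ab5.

diminished sixth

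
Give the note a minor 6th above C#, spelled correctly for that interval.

A

C up a major sixth is A, so the target letter is A.
From C#, a minor sixth is 8 semitones up: A.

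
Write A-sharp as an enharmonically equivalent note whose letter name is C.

A# is pitch class 10. The letter C alone is pitch class 0.
To reach pitch class 10 from C requires an offset of -2 semitones, i.e. double flat: Cbb.

Cbb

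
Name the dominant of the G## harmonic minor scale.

Degree 5 takes the letter 4 steps above G, which is D.
In harmonic minor, degree 5 sits 7 semitones above the tonic. G## + 7 semitones is pitch class 4, spelled on D as D##.

D##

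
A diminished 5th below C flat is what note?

A fifth below C lands on the letter F.
A diminished fifth spans 6 semitones, so Cb moves to pitch class 5. On the letter F that is F.

F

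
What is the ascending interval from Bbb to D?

augmented third

The letter names run B→D, a span of 2 letter steps, so the interval is some kind of third.
Bbb to D is 5 semitones. A major third is 4, so 5 makes it augmented.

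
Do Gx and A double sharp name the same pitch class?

No

Two spellings are enharmonically equivalent only if they share a pitch class.
Here G## → 9, A## → 11; 9 ≠ 11, so they are not.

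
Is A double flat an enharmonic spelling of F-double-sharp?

Yes

Abb = pitch class 7 and F## = pitch class 7 — the same pitch class, so they are enharmonic equivalents.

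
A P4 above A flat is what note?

Db

A fourth above A lands on the letter D.
A perfect fourth spans 5 semitones, so Ab moves to pitch class 1. On the letter D that is Db.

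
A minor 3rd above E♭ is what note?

Gb

E up a major third is G#, so the target letter is G.
From Eb, a minor third is 3 semitones up: Gb.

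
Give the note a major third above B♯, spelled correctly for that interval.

A third above B lands on the letter D.
A major third spans 4 semitones, so B# moves to pitch class 4. On the letter D that is D##.

D##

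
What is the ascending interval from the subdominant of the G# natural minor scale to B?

The subdominant of G# natural minor is C#.
C# up to B: letters C→B make it a seventh; 10 semitones makes it minor.

minor seventh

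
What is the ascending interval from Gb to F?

major seventh

The letter names run G→F, a span of 6 letter steps, so the interval is some kind of seventh.
Gb to F is 11 semitones. A major seventh is 11, so 11 makes it major.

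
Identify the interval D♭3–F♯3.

augmented third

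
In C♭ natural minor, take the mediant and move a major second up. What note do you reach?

Fb

The mediant of Cb natural minor is Ebb.
A major second (2 semitones) above Ebb lands on the letter F, giving Fb.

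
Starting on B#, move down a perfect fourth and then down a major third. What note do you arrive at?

A perfect fourth down from B# is F## (letter F, 5 semitones down).
A major third down from F## is D# (letter D, 4 semitones down).

D#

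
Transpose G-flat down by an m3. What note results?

G down a major third is Eb, so the target letter is E.
From Gb, a minor third is 3 semitones down: Eb.

Eb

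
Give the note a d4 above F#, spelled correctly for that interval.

Bb

A fourth above F lands on the letter B.
A diminished fourth spans 4 semitones, so F# moves to pitch class 10. On the letter B that is Bb.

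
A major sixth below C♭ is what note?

Ebb

C down a major sixth is Eb, so the target letter is E.
From Cb, a major sixth is 9 semitones down: Ebb.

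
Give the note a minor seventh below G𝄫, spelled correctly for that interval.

Abb

A seventh below G lands on the letter A.
A minor seventh spans 10 semitones, so Gbb moves to pitch class 7. On the letter A that is Abb.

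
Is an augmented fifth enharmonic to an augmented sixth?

No

An augmented fifth spans 8 semitones; an augmented sixth spans 10.
The spans differ, so they are not enharmonic equivalents.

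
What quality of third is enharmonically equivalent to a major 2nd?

A major second spans 2 semitones.
A third spanning 2 semitones is diminished (the major third is 4).

diminished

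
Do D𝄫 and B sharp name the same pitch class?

Dbb is pitch class 0; B# is pitch class 0.
All spellings map to pitch class 0, so they are enharmonically equivalent.

Yes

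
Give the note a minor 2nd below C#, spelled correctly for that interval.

B#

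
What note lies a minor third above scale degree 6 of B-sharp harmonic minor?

Scale degree 6 of B# harmonic minor is G#.
A minor third (3 semitones) above G# lands on the letter B, giving B.

B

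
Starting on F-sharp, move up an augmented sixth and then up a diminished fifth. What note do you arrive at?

A#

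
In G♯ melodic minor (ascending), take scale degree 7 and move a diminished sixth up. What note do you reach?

D

Scale degree 7 of G# melodic minor (ascending) is F##.
A diminished sixth (7 semitones) above F## lands on the letter D, giving D.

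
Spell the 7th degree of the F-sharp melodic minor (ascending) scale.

E#

The F# melodic minor (ascending) scale runs F# G# A B C# D# E#.
Degree 7 is E#.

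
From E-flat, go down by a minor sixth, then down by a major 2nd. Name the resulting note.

A minor sixth down from Eb is G (letter G, 8 semitones down).
A major second down from G is F (letter F, 2 semitones down).

F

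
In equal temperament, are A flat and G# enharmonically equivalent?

Yes

Ab is pitch class 8; G# is pitch class 8.
All spellings map to pitch class 8, so they are enharmonically equivalent.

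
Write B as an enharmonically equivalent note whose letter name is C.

Plain C sits 1 semitone above B, so on the letter C the same pitch needs a flat: Cb.

Cb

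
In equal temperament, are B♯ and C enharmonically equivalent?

B# = pitch class 0 and C = pitch class 0 — the same pitch class, so they are enharmonic equivalents.

Yes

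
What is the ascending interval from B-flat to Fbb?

doubly diminished fifth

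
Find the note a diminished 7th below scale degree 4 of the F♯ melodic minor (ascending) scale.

Scale degree 4 of F# melodic minor (ascending) is B.
A diminished seventh (9 semitones) below B lands on the letter C, giving C##.

C##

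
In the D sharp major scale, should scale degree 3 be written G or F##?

Each scale degree takes a distinct letter name. Degree 3 of a scale on D must use the letter F.
F## and G are enharmonically the same pitch, but only F## uses the letter F, so it is the correct spelling here.

F##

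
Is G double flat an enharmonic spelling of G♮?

Two spellings are enharmonically equivalent only if they share a pitch class.
Here Gbb → 5, G → 7; 5 ≠ 7, so they are not.

No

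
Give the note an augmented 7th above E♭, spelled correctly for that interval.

D#

A seventh above E lands on the letter D.
An augmented seventh spans 12 semitones, so Eb moves to pitch class 3. On the letter D that is D#.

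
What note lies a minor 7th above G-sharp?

A seventh above G lands on the letter F.
A minor seventh spans 10 semitones, so G# moves to pitch class 6. On the letter F that is F#.

F#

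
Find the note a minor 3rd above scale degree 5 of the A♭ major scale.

Scale degree 5 of Ab major is Eb.
A minor third (3 semitones) above Eb lands on the letter G, giving Gb.

Gb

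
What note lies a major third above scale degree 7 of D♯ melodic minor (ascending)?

Scale degree 7 of D# melodic minor (ascending) is C##.
A major third (4 semitones) above C## lands on the letter E, giving E##.

E##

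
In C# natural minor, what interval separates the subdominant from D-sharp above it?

The subdominant of C# natural minor is F#.
F# up to D#: letters F→D make it a sixth; 9 semitones makes it major.

major sixth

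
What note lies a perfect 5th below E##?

E down a perfect fifth is A, so the target letter is A.
From E##, a perfect fifth is 7 semitones down: A##.

A##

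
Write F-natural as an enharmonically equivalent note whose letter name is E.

E#

Plain E sits 1 semitone below F, so on the letter E the same pitch needs a sharp: E#.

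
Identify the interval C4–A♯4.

Counting letters C–D–E–F–G–A gives a sixth.
C→A# = 10 semitones, 1 wider than the major sixth (9), so augmented.

augmented sixth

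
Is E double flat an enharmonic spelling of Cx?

Yes

Ebb = pitch class 2 and C## = pitch class 2 — the same pitch class, so they are enharmonic equivalents.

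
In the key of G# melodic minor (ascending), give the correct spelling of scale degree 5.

D#

Degree 5 takes the letter 4 steps above G, which is D.
In melodic minor (ascending), degree 5 sits 7 semitones above the tonic. G# + 7 semitones is pitch class 3, spelled on D as D#.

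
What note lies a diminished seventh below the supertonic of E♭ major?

G#

The supertonic of Eb major is F.
A diminished seventh (9 semitones) below F lands on the letter G, giving G#.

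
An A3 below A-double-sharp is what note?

F#

A down a major third is F, so the target letter is F.
From A##, an augmented third is 5 semitones down: F#.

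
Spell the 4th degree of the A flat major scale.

Db

The Ab major scale runs Ab Bb C Db Eb F G.
Degree 4 is Db.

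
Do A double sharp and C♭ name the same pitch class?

A## is pitch class 11; Cb is pitch class 11.
All spellings map to pitch class 11, so they are enharmonically equivalent.

Yes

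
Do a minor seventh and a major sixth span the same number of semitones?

No

A minor seventh spans 10 semitones; a major sixth spans 9.
The spans differ, so they are not enharmonic equivalents.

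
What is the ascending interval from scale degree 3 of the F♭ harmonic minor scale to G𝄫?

minor seventh

Scale degree 3 of Fb harmonic minor is Abb.
Abb up to Gbb: letters A→G make it a seventh; 10 semitones makes it minor.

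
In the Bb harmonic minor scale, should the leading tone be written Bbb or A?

A

Each scale degree takes a distinct letter name. Degree 7 of a scale on B must use the letter A.
A and Bbb are enharmonically the same pitch, but only A uses the letter A, so it is the correct spelling here.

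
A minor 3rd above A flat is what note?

A third above A lands on the letter C.
A minor third spans 3 semitones, so Ab moves to pitch class 11. On the letter C that is Cb.

Cb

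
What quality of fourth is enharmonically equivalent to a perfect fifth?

doubly augmented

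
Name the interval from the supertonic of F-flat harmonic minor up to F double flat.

The supertonic of Fb harmonic minor is Gb.
Gb up to Fbb: letters G→F make it a seventh; 9 semitones makes it diminished.

diminished seventh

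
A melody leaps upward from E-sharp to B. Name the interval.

diminished fifth

Counting letters E–F–G–A–B gives a fifth.
E#→B = 6 semitones, 1 narrower than the perfect fifth (7), so diminished.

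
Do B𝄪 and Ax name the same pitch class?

No

B## is pitch class 1; A## is pitch class 11.
The pitch classes differ (1 vs. 11), so they are not enharmonic equivalents.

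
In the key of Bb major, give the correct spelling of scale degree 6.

Degree 6 takes the letter 5 steps above B, which is G.
In major, degree 6 sits 9 semitones above the tonic. Bb + 9 semitones is pitch class 7, spelled on G as G.

G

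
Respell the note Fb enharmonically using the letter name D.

D##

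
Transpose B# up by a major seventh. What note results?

A seventh above B lands on the letter A.
A major seventh spans 11 semitones, so B# moves to pitch class 11. On the letter A that is A##.

A##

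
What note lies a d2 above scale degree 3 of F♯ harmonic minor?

Scale degree 3 of F# harmonic minor is A.
A diminished second (0 semitones) above A lands on the letter B, giving Bbb.

Bbb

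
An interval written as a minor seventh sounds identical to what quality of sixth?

augmented

A minor seventh spans 10 semitones.
A sixth spanning 10 semitones is augmented (the major sixth is 9).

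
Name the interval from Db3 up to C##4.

The letter names run D→C, a span of 6 letter steps, so the interval is some kind of seventh.
Db to C## is 13 semitones. A major seventh is 11, so 13 makes it doubly augmented.

doubly augmented seventh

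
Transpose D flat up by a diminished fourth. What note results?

A fourth above D lands on the letter G.
A diminished fourth spans 4 semitones, so Db moves to pitch class 5. On the letter G that is Gbb.

Gbb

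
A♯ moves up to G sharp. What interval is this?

minor seventh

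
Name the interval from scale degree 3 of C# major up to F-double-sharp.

Scale degree 3 of C# major is E#.
E# up to F##: letters E→F make it a second; 2 semitones makes it major.

major second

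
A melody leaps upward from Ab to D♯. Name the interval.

doubly augmented fourth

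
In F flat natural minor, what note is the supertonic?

Gb

The Fb natural minor scale runs Fb Gb Abb Bbb Cb Dbb Ebb.
Degree 2 is Gb.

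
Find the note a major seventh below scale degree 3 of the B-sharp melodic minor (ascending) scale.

Scale degree 3 of B# melodic minor (ascending) is D#.
A major seventh (11 semitones) below D# lands on the letter E, giving E.

E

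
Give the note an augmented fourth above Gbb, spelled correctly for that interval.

Cb

A fourth above G lands on the letter C.
An augmented fourth spans 6 semitones, so Gbb moves to pitch class 11. On the letter C that is Cb.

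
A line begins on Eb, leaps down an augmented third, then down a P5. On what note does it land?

Fbb

An augmented third down from Eb is Cbb (letter C, 5 semitones down).
A perfect fifth down from Cbb is Fbb (letter F, 7 semitones down).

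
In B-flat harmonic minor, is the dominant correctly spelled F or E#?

Each scale degree takes a distinct letter name. Degree 5 of a scale on B must use the letter F.
F and E# are enharmonically the same pitch, but only F uses the letter F, so it is the correct spelling here.

F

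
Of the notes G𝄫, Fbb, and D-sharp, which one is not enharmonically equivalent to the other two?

In 12-tone equal temperament, enharmonic equivalents share a pitch class. Gbb is pitch class 5; Fbb is pitch class 3; D# is pitch class 3.
Fbb and D# share pitch class 3, while Gbb is pitch class 5.

Gbb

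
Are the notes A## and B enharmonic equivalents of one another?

Yes

A## = pitch class 11 and B = pitch class 11 — the same pitch class, so they are enharmonic equivalents.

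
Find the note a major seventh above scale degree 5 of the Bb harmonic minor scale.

Scale degree 5 of Bb harmonic minor is F.
A major seventh (11 semitones) above F lands on the letter E, giving E.

E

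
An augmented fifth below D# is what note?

G

D down a perfect fifth is G, so the target letter is G.
From D#, an augmented fifth is 8 semitones down: G.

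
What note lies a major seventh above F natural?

F up a major seventh is E, so the target letter is E.
From F, a major seventh is 11 semitones up: E.

E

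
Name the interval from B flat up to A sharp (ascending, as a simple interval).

augmented seventh

Counting letters B–C–D–E–F–G–A gives a seventh.
Bb→A# = 12 semitones, 1 wider than the major seventh (11), so augmented.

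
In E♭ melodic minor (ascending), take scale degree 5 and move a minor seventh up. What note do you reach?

Ab

Scale degree 5 of Eb melodic minor (ascending) is Bb.
A minor seventh (10 semitones) above Bb lands on the letter A, giving Ab.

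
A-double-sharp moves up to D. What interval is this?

Counting letters A–B–C–D gives a fourth.
A##→D = 3 semitones, 2 narrower than the perfect fourth (5), so doubly diminished.

doubly diminished fourth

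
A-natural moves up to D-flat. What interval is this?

Counting letters A–B–C–D gives a fourth.
A→Db = 4 semitones, 1 narrower than the perfect fourth (5), so diminished.

diminished fourth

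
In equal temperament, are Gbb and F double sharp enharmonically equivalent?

Gbb is pitch class 5; F## is pitch class 7.
The pitch classes differ (5 vs. 7), so they are not enharmonic equivalents.

No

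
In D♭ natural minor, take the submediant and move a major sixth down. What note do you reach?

The submediant of Db natural minor is Bbb.
A major sixth (9 semitones) below Bbb lands on the letter D, giving Dbb.

Dbb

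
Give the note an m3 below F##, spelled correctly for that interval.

D##

F down a major third is Db, so the target letter is D.
From F##, a minor third is 3 semitones down: D##.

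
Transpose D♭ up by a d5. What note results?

D up a perfect fifth is A, so the target letter is A.
From Db, a diminished fifth is 6 semitones up: Abb.

Abb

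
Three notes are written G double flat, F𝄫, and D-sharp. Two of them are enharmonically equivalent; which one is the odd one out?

Gbb

In 12-tone equal temperament, enharmonic equivalents share a pitch class. Gbb is pitch class 5; Fbb is pitch class 3; D# is pitch class 3.
Fbb and D# share pitch class 3, while Gbb is pitch class 5.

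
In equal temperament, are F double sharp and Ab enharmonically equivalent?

No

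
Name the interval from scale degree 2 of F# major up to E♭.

diminished sixth

Scale degree 2 of F# major is G#.
G# up to Eb: letters G→E make it a sixth; 7 semitones makes it diminished.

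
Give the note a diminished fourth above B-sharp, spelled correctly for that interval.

E

B up a perfect fourth is E, so the target letter is E.
From B#, a diminished fourth is 4 semitones up: E.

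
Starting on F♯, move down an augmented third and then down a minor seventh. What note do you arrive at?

An augmented third down from F# is Db (letter D, 5 semitones down).
A minor seventh down from Db is Eb (letter E, 10 semitones down).

Eb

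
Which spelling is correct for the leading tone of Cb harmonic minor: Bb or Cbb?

Bb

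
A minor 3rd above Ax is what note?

C##

A up a major third is C#, so the target letter is C.
From A##, a minor third is 3 semitones up: C##.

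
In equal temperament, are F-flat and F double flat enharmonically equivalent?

Fb is pitch class 4; Fbb is pitch class 3.
The pitch classes differ (4 vs. 3), so they are not enharmonic equivalents.

No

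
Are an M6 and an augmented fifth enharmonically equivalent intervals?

No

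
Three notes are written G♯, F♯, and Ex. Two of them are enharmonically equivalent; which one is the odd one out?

In 12-tone equal temperament, enharmonic equivalents share a pitch class. G# is pitch class 8; F# is pitch class 6; E## is pitch class 6.
F# and E## share pitch class 6, while G# is pitch class 8.

G#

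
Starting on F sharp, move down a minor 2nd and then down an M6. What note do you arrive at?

A minor second down from F# is E# (letter E, 1 semitone down).
A major sixth down from E# is G# (letter G, 9 semitones down).

G#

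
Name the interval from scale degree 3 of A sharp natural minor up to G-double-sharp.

Scale degree 3 of A# natural minor is C#.
C# up to G##: letters C→G make it a fifth; 8 semitones makes it augmented.

augmented fifth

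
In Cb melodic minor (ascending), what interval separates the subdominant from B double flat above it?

The subdominant of Cb melodic minor (ascending) is Fb.
Fb up to Bbb: letters F→B make it a fourth; 5 semitones makes it perfect.

perfect fourth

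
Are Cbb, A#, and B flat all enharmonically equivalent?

Cbb is pitch class 10; A# is pitch class 10; Bb is pitch class 10.
All spellings map to pitch class 10, so they are enharmonically equivalent.

Yes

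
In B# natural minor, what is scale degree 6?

G#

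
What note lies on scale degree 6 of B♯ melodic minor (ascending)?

G##

The B# melodic minor (ascending) scale runs B# C## D# E# F## G## A##.
Degree 6 is G##.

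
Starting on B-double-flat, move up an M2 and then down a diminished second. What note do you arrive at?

A major second up from Bbb is Cb (letter C, 2 semitones up).
A diminished second down from Cb is B (letter B, 0 semitones down).

B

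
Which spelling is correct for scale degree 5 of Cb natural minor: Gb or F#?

Gb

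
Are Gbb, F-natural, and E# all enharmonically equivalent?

Yes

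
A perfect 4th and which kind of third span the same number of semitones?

augmented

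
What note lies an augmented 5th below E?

Ab

A fifth below E lands on the letter A.
An augmented fifth spans 8 semitones, so E moves to pitch class 8. On the letter A that is Ab.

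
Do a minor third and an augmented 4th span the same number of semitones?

No

A minor third spans 3 semitones; an augmented fourth spans 6.
The spans differ, so they are not enharmonic equivalents.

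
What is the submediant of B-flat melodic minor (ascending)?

G

Degree 6 takes the letter 5 steps above B, which is G.
In melodic minor (ascending), degree 6 sits 9 semitones above the tonic. Bb + 9 semitones is pitch class 7, spelled on G as G.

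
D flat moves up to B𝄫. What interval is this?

Counting letters D–E–F–G–A–B gives a sixth.
Db→Bbb = 8 semitones, 1 narrower than the major sixth (9), so minor.

minor sixth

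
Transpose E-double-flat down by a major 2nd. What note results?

A second below E lands on the letter D.
A major second spans 2 semitones, so Ebb moves to pitch class 0. On the letter D that is Dbb.

Dbb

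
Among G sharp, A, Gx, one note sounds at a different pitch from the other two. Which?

G#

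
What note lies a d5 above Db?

Abb

A fifth above D lands on the letter A.
A diminished fifth spans 6 semitones, so Db moves to pitch class 7. On the letter A that is Abb.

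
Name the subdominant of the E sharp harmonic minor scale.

A#

The E# harmonic minor scale runs E# F## G# A# B# C# D##.
Degree 4 is A#.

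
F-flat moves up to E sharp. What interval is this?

doubly augmented seventh

The letter names run F→E, a span of 6 letter steps, so the interval is some kind of seventh.
Fb to E# is 13 semitones. A major seventh is 11, so 13 makes it doubly augmented.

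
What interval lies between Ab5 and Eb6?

The letter names run A→E, a span of 4 letter steps, so the interval is some kind of fifth.
Ab to Eb is 7 semitones. A perfect fifth is 7, so 7 makes it perfect.

perfect fifth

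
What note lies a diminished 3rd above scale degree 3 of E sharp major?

Scale degree 3 of E# major is G##.
A diminished third (2 semitones) above G## lands on the letter B, giving B.

B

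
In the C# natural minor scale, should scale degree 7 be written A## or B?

B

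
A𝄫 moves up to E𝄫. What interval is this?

perfect fifth

Counting letters A–B–C–D–E gives a fifth.
Abb→Ebb = 7 semitones, exactly the perfect fifth.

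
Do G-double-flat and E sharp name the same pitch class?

Gbb = pitch class 5 and E# = pitch class 5 — the same pitch class, so they are enharmonic equivalents.

Yes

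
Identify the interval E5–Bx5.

The letter names run E→B, a span of 4 letter steps, so the interval is some kind of fifth.
E to B## is 9 semitones. A perfect fifth is 7, so 9 makes it doubly augmented.

doubly augmented fifth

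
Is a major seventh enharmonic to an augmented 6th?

No

A major seventh spans 11 semitones; an augmented sixth spans 10.
The spans differ, so they are not enharmonic equivalents.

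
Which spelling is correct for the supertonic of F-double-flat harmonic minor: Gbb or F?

Gbb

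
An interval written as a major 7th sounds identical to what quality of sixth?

doubly augmented

A major seventh spans 11 semitones.
A sixth spanning 11 semitones is doubly augmented (the major sixth is 9).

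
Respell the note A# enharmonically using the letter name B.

Plain B sits 1 semitone above A#, so on the letter B the same pitch needs a flat: Bb.

Bb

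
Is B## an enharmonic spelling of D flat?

B## = pitch class 1 and Db = pitch class 1 — the same pitch class, so they are enharmonic equivalents.

Yes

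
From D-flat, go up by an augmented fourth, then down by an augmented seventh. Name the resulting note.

An augmented fourth up from Db is G (letter G, 6 semitones up).
An augmented seventh down from G is Abb (letter A, 12 semitones down).

Abb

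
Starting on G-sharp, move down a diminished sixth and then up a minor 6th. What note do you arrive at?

G##

A diminished sixth down from G# is B## (letter B, 7 semitones down).
A minor sixth up from B## is G## (letter G, 8 semitones up).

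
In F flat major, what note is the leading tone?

Eb

The Fb major scale runs Fb Gb Ab Bbb Cb Db Eb.
Degree 7 is Eb.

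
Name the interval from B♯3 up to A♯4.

The letter names run B→A, a span of 6 letter steps, so the interval is some kind of seventh.
B# to A# is 10 semitones. A major seventh is 11, so 10 makes it minor.

minor seventh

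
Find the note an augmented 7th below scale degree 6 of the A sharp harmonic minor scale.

Gb

Scale degree 6 of A# harmonic minor is F#.
An augmented seventh (12 semitones) below F# lands on the letter G, giving Gb.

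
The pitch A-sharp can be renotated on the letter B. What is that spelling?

A# is pitch class 10. The letter B alone is pitch class 11.
To reach pitch class 10 from B requires an offset of -1 semitone, i.e. flat: Bb.

Bb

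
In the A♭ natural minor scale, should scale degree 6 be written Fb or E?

Each scale degree takes a distinct letter name. Degree 6 of a scale on A must use the letter F.
Fb and E are enharmonically the same pitch, but only Fb uses the letter F, so it is the correct spelling here.

Fb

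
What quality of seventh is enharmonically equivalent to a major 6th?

A major sixth spans 9 semitones.
A seventh spanning 9 semitones is diminished (the major seventh is 11).

diminished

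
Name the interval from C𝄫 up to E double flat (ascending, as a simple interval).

The letter names run C→E, a span of 2 letter steps, so the interval is some kind of third.
Cbb to Ebb is 4 semitones. A major third is 4, so 4 makes it major.

major third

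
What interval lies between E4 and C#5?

major sixth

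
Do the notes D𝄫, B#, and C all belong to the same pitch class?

Yes

Dbb = pitch class 0 and B# = pitch class 0 and C = pitch class 0 — the same pitch class, so they are enharmonic equivalents.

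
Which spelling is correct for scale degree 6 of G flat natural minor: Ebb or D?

Ebb

Each scale degree takes a distinct letter name. Degree 6 of a scale on G must use the letter E.
Ebb and D are enharmonically the same pitch, but only Ebb uses the letter E, so it is the correct spelling here.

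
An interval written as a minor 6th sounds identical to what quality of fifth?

A minor sixth spans 8 semitones.
A fifth spanning 8 semitones is augmented (the perfect fifth is 7).

augmented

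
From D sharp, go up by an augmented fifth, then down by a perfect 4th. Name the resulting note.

E##

An augmented fifth up from D# is A## (letter A, 8 semitones up).
A perfect fourth down from A## is E## (letter E, 5 semitones down).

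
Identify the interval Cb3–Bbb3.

Counting letters C–D–E–F–G–A–B gives a seventh.
Cb→Bbb = 10 semitones, 1 narrower than the major seventh (11), so minor.

minor seventh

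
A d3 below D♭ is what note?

B

D down a major third is Bb, so the target letter is B.
From Db, a diminished third is 2 semitones down: B.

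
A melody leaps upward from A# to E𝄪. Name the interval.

The letter names run A→E, a span of 4 letter steps, so the interval is some kind of fifth.
A# to E## is 8 semitones. A perfect fifth is 7, so 8 makes it augmented.

augmented fifth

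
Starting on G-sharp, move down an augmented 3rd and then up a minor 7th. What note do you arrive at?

Db

An augmented third down from G# is Eb (letter E, 5 semitones down).
A minor seventh up from Eb is Db (letter D, 10 semitones up).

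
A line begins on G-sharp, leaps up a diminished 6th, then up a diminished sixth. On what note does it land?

Cbb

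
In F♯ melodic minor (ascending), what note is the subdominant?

The F# melodic minor (ascending) scale runs F# G# A B C# D# E#.
Degree 4 is B.

B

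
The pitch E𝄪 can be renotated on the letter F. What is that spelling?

Plain F sits 1 semitone below E##, so on the letter F the same pitch needs a sharp: F#.

F#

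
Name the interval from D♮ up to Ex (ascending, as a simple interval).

doubly augmented second

Counting letters D–E gives a second.
D→E## = 4 semitones, 2 wider than the major second (2), so doubly augmented.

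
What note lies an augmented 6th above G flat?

E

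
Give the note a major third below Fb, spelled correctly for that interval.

Dbb

A third below F lands on the letter D.
A major third spans 4 semitones, so Fb moves to pitch class 0. On the letter D that is Dbb.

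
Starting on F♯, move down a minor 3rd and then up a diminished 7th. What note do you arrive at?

A minor third down from F# is D# (letter D, 3 semitones down).
A diminished seventh up from D# is C (letter C, 9 semitones up).

C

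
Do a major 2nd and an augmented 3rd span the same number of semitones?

A major second spans 2 semitones; an augmented third spans 5.
The spans differ, so they are not enharmonic equivalents.

No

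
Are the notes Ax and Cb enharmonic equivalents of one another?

Yes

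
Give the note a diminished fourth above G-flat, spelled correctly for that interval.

A fourth above G lands on the letter C.
A diminished fourth spans 4 semitones, so Gb moves to pitch class 10. On the letter C that is Cbb.

Cbb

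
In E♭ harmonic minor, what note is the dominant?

The Eb harmonic minor scale runs Eb F Gb Ab Bb Cb D.
Degree 5 is Bb.

Bb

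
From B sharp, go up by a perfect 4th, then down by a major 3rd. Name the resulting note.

C#

A perfect fourth up from B# is E# (letter E, 5 semitones up).
A major third down from E# is C# (letter C, 4 semitones down).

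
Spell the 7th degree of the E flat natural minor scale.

Degree 7 takes the letter 6 steps above E, which is D.
In natural minor, degree 7 sits 10 semitones above the tonic. Eb + 10 semitones is pitch class 1, spelled on D as Db.

Db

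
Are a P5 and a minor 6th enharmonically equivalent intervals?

A perfect fifth spans 7 semitones; a minor sixth spans 8.
The spans differ, so they are not enharmonic equivalents.

No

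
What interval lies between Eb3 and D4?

major seventh

The letter names run E→D, a span of 6 letter steps, so the interval is some kind of seventh.
Eb to D is 11 semitones. A major seventh is 11, so 11 makes it major.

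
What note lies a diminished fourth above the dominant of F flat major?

The dominant of Fb major is Cb.
A diminished fourth (4 semitones) above Cb lands on the letter F, giving Fbb.

Fbb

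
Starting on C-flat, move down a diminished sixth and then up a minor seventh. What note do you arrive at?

A diminished sixth down from Cb is E (letter E, 7 semitones down).
A minor seventh up from E is D (letter D, 10 semitones up).

D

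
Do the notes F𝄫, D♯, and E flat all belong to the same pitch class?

Fbb = pitch class 3 and D# = pitch class 3 and Eb = pitch class 3 — the same pitch class, so they are enharmonic equivalents.

Yes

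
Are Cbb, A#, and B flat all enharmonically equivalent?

Cbb is pitch class 10; A# is pitch class 10; Bb is pitch class 10.
All spellings map to pitch class 10, so they are enharmonically equivalent.

Yes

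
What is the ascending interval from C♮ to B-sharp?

The letter names run C→B, a span of 6 letter steps, so the interval is some kind of seventh.
C to B# is 12 semitones. A major seventh is 11, so 12 makes it augmented.

augmented seventh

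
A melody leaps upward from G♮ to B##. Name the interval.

doubly augmented third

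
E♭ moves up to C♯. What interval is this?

augmented sixth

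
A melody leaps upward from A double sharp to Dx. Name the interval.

Counting letters A–B–C–D gives a fourth.
A##→D## = 5 semitones, exactly the perfect fourth.

perfect fourth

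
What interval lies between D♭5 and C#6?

augmented seventh

The letter names run D→C, a span of 6 letter steps, so the interval is some kind of seventh.
Db to C# is 12 semitones. A major seventh is 11, so 12 makes it augmented.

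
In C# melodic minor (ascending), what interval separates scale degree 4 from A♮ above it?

minor third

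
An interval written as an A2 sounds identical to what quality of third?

minor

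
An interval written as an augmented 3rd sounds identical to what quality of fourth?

An augmented third spans 5 semitones.
A fourth spanning 5 semitones is perfect (the perfect fourth is 5).

perfect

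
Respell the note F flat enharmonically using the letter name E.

Fb is pitch class 4. The letter E alone is pitch class 4.
Pitch class 4 on E needs no accidental: E.

E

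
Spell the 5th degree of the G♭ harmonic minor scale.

The Gb harmonic minor scale runs Gb Ab Bbb Cb Db Ebb F.
Degree 5 is Db.

Db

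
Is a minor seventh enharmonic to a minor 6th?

No

A minor seventh spans 10 semitones; a minor sixth spans 8.
The spans differ, so they are not enharmonic equivalents.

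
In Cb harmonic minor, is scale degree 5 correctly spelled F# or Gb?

Gb

Each scale degree takes a distinct letter name. Degree 5 of a scale on C must use the letter G.
Gb and F# are enharmonically the same pitch, but only Gb uses the letter G, so it is the correct spelling here.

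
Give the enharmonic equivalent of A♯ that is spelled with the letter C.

Cbb

A# is pitch class 10. The letter C alone is pitch class 0.
To reach pitch class 10 from C requires an offset of -2 semitones, i.e. double flat: Cbb.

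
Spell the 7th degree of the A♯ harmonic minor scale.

Degree 7 takes the letter 6 steps above A, which is G.
In harmonic minor, degree 7 sits 11 semitones above the tonic. A# + 11 semitones is pitch class 9, spelled on G as G##.

G##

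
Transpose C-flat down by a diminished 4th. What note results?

A fourth below C lands on the letter G.
A diminished fourth spans 4 semitones, so Cb moves to pitch class 7. On the letter G that is G.

G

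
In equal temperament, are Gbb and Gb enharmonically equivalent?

Two spellings are enharmonically equivalent only if they share a pitch class.
Here Gbb → 5, Gb → 6; 5 ≠ 6, so they are not.

No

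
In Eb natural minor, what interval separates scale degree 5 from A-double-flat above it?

Scale degree 5 of Eb natural minor is Bb.
Bb up to Abb: letters B→A make it a seventh; 9 semitones makes it diminished.

diminished seventh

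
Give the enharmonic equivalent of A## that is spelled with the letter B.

B

Plain B sits at the same pitch as A##, so on the letter B the same pitch needs a natural: B.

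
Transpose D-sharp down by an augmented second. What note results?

D down a major second is C, so the target letter is C.
From D#, an augmented second is 3 semitones down: C.

C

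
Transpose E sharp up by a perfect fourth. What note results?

A#

A fourth above E lands on the letter A.
A perfect fourth spans 5 semitones, so E# moves to pitch class 10. On the letter A that is A#.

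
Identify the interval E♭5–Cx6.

doubly augmented sixth

Counting letters E–F–G–A–B–C gives a sixth.
Eb→C## = 11 semitones, 2 wider than the major sixth (9), so doubly augmented.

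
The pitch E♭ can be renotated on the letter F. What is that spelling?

Plain F sits 2 semitones above Eb, so on the letter F the same pitch needs a double flat: Fbb.

Fbb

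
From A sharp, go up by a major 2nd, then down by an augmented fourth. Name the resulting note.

A major second up from A# is B# (letter B, 2 semitones up).
An augmented fourth down from B# is F# (letter F, 6 semitones down).

F#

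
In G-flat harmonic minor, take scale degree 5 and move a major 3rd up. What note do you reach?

Scale degree 5 of Gb harmonic minor is Db.
A major third (4 semitones) above Db lands on the letter F, giving F.

F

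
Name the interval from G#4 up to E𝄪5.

augmented sixth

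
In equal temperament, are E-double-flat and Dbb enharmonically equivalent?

No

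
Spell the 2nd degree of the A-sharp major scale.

The A# major scale runs A# B# C## D# E# F## G##.
Degree 2 is B#.

B#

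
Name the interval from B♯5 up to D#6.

minor third

The letter names run B→D, a span of 2 letter steps, so the interval is some kind of third.
B# to D# is 3 semitones. A major third is 4, so 3 makes it minor.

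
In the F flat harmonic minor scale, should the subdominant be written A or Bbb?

Each scale degree takes a distinct letter name. Degree 4 of a scale on F must use the letter B.
Bbb and A are enharmonically the same pitch, but only Bbb uses the letter B, so it is the correct spelling here.

Bbb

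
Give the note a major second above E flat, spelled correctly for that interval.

E up a major second is F#, so the target letter is F.
From Eb, a major second is 2 semitones up: F.

F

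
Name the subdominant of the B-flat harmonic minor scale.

Degree 4 takes the letter 3 steps above B, which is E.
In harmonic minor, degree 4 sits 5 semitones above the tonic. Bb + 5 semitones is pitch class 3, spelled on E as Eb.

Eb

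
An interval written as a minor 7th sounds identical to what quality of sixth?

A minor seventh spans 10 semitones.
A sixth spanning 10 semitones is augmented (the major sixth is 9).

augmented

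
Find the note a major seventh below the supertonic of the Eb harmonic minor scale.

The supertonic of Eb harmonic minor is F.
A major seventh (11 semitones) below F lands on the letter G, giving Gb.

Gb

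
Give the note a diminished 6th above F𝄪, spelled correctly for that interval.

D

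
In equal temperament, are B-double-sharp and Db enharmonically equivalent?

B## = pitch class 1 and Db = pitch class 1 — the same pitch class, so they are enharmonic equivalents.

Yes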